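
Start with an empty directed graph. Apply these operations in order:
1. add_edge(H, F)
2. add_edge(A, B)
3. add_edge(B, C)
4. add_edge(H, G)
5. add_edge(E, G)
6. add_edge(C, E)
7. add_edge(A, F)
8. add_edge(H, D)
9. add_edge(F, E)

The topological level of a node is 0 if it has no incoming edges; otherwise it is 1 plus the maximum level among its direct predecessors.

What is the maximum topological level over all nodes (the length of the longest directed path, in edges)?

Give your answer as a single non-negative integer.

Answer: 4

Derivation:
Op 1: add_edge(H, F). Edges now: 1
Op 2: add_edge(A, B). Edges now: 2
Op 3: add_edge(B, C). Edges now: 3
Op 4: add_edge(H, G). Edges now: 4
Op 5: add_edge(E, G). Edges now: 5
Op 6: add_edge(C, E). Edges now: 6
Op 7: add_edge(A, F). Edges now: 7
Op 8: add_edge(H, D). Edges now: 8
Op 9: add_edge(F, E). Edges now: 9
Compute levels (Kahn BFS):
  sources (in-degree 0): A, H
  process A: level=0
    A->B: in-degree(B)=0, level(B)=1, enqueue
    A->F: in-degree(F)=1, level(F)>=1
  process H: level=0
    H->D: in-degree(D)=0, level(D)=1, enqueue
    H->F: in-degree(F)=0, level(F)=1, enqueue
    H->G: in-degree(G)=1, level(G)>=1
  process B: level=1
    B->C: in-degree(C)=0, level(C)=2, enqueue
  process D: level=1
  process F: level=1
    F->E: in-degree(E)=1, level(E)>=2
  process C: level=2
    C->E: in-degree(E)=0, level(E)=3, enqueue
  process E: level=3
    E->G: in-degree(G)=0, level(G)=4, enqueue
  process G: level=4
All levels: A:0, B:1, C:2, D:1, E:3, F:1, G:4, H:0
max level = 4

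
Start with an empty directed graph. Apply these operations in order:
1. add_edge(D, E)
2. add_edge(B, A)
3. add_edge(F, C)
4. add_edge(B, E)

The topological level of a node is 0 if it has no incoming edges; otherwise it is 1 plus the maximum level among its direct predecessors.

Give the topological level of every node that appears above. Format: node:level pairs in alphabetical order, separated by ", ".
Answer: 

Op 1: add_edge(D, E). Edges now: 1
Op 2: add_edge(B, A). Edges now: 2
Op 3: add_edge(F, C). Edges now: 3
Op 4: add_edge(B, E). Edges now: 4
Compute levels (Kahn BFS):
  sources (in-degree 0): B, D, F
  process B: level=0
    B->A: in-degree(A)=0, level(A)=1, enqueue
    B->E: in-degree(E)=1, level(E)>=1
  process D: level=0
    D->E: in-degree(E)=0, level(E)=1, enqueue
  process F: level=0
    F->C: in-degree(C)=0, level(C)=1, enqueue
  process A: level=1
  process E: level=1
  process C: level=1
All levels: A:1, B:0, C:1, D:0, E:1, F:0

Answer: A:1, B:0, C:1, D:0, E:1, F:0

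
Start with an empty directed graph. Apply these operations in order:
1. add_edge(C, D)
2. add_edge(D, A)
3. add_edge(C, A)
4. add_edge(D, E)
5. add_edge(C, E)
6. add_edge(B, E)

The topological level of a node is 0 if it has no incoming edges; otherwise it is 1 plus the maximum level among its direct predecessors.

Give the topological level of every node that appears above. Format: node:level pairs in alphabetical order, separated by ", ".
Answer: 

Op 1: add_edge(C, D). Edges now: 1
Op 2: add_edge(D, A). Edges now: 2
Op 3: add_edge(C, A). Edges now: 3
Op 4: add_edge(D, E). Edges now: 4
Op 5: add_edge(C, E). Edges now: 5
Op 6: add_edge(B, E). Edges now: 6
Compute levels (Kahn BFS):
  sources (in-degree 0): B, C
  process B: level=0
    B->E: in-degree(E)=2, level(E)>=1
  process C: level=0
    C->A: in-degree(A)=1, level(A)>=1
    C->D: in-degree(D)=0, level(D)=1, enqueue
    C->E: in-degree(E)=1, level(E)>=1
  process D: level=1
    D->A: in-degree(A)=0, level(A)=2, enqueue
    D->E: in-degree(E)=0, level(E)=2, enqueue
  process A: level=2
  process E: level=2
All levels: A:2, B:0, C:0, D:1, E:2

Answer: A:2, B:0, C:0, D:1, E:2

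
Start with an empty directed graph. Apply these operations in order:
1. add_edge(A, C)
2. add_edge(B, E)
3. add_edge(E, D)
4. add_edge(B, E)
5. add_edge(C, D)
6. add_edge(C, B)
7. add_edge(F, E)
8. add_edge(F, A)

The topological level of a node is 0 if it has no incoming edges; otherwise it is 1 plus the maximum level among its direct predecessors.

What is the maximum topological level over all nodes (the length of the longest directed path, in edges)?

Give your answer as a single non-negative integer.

Answer: 5

Derivation:
Op 1: add_edge(A, C). Edges now: 1
Op 2: add_edge(B, E). Edges now: 2
Op 3: add_edge(E, D). Edges now: 3
Op 4: add_edge(B, E) (duplicate, no change). Edges now: 3
Op 5: add_edge(C, D). Edges now: 4
Op 6: add_edge(C, B). Edges now: 5
Op 7: add_edge(F, E). Edges now: 6
Op 8: add_edge(F, A). Edges now: 7
Compute levels (Kahn BFS):
  sources (in-degree 0): F
  process F: level=0
    F->A: in-degree(A)=0, level(A)=1, enqueue
    F->E: in-degree(E)=1, level(E)>=1
  process A: level=1
    A->C: in-degree(C)=0, level(C)=2, enqueue
  process C: level=2
    C->B: in-degree(B)=0, level(B)=3, enqueue
    C->D: in-degree(D)=1, level(D)>=3
  process B: level=3
    B->E: in-degree(E)=0, level(E)=4, enqueue
  process E: level=4
    E->D: in-degree(D)=0, level(D)=5, enqueue
  process D: level=5
All levels: A:1, B:3, C:2, D:5, E:4, F:0
max level = 5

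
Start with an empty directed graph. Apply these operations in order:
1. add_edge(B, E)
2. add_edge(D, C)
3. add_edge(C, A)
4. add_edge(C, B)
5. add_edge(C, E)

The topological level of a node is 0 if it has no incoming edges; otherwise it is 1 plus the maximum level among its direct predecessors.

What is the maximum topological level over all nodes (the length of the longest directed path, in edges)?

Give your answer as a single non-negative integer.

Answer: 3

Derivation:
Op 1: add_edge(B, E). Edges now: 1
Op 2: add_edge(D, C). Edges now: 2
Op 3: add_edge(C, A). Edges now: 3
Op 4: add_edge(C, B). Edges now: 4
Op 5: add_edge(C, E). Edges now: 5
Compute levels (Kahn BFS):
  sources (in-degree 0): D
  process D: level=0
    D->C: in-degree(C)=0, level(C)=1, enqueue
  process C: level=1
    C->A: in-degree(A)=0, level(A)=2, enqueue
    C->B: in-degree(B)=0, level(B)=2, enqueue
    C->E: in-degree(E)=1, level(E)>=2
  process A: level=2
  process B: level=2
    B->E: in-degree(E)=0, level(E)=3, enqueue
  process E: level=3
All levels: A:2, B:2, C:1, D:0, E:3
max level = 3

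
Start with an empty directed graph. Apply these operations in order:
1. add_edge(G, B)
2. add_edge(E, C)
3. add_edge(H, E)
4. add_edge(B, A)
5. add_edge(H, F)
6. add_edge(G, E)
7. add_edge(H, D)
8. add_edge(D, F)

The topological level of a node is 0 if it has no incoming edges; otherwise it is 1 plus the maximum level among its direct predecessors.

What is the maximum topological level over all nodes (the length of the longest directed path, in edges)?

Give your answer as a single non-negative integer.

Answer: 2

Derivation:
Op 1: add_edge(G, B). Edges now: 1
Op 2: add_edge(E, C). Edges now: 2
Op 3: add_edge(H, E). Edges now: 3
Op 4: add_edge(B, A). Edges now: 4
Op 5: add_edge(H, F). Edges now: 5
Op 6: add_edge(G, E). Edges now: 6
Op 7: add_edge(H, D). Edges now: 7
Op 8: add_edge(D, F). Edges now: 8
Compute levels (Kahn BFS):
  sources (in-degree 0): G, H
  process G: level=0
    G->B: in-degree(B)=0, level(B)=1, enqueue
    G->E: in-degree(E)=1, level(E)>=1
  process H: level=0
    H->D: in-degree(D)=0, level(D)=1, enqueue
    H->E: in-degree(E)=0, level(E)=1, enqueue
    H->F: in-degree(F)=1, level(F)>=1
  process B: level=1
    B->A: in-degree(A)=0, level(A)=2, enqueue
  process D: level=1
    D->F: in-degree(F)=0, level(F)=2, enqueue
  process E: level=1
    E->C: in-degree(C)=0, level(C)=2, enqueue
  process A: level=2
  process F: level=2
  process C: level=2
All levels: A:2, B:1, C:2, D:1, E:1, F:2, G:0, H:0
max level = 2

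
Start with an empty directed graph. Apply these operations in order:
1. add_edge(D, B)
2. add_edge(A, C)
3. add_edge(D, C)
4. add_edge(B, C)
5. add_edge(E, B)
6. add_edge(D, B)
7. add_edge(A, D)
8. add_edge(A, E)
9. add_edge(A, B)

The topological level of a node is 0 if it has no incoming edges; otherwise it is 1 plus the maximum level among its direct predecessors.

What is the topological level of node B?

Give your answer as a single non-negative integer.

Answer: 2

Derivation:
Op 1: add_edge(D, B). Edges now: 1
Op 2: add_edge(A, C). Edges now: 2
Op 3: add_edge(D, C). Edges now: 3
Op 4: add_edge(B, C). Edges now: 4
Op 5: add_edge(E, B). Edges now: 5
Op 6: add_edge(D, B) (duplicate, no change). Edges now: 5
Op 7: add_edge(A, D). Edges now: 6
Op 8: add_edge(A, E). Edges now: 7
Op 9: add_edge(A, B). Edges now: 8
Compute levels (Kahn BFS):
  sources (in-degree 0): A
  process A: level=0
    A->B: in-degree(B)=2, level(B)>=1
    A->C: in-degree(C)=2, level(C)>=1
    A->D: in-degree(D)=0, level(D)=1, enqueue
    A->E: in-degree(E)=0, level(E)=1, enqueue
  process D: level=1
    D->B: in-degree(B)=1, level(B)>=2
    D->C: in-degree(C)=1, level(C)>=2
  process E: level=1
    E->B: in-degree(B)=0, level(B)=2, enqueue
  process B: level=2
    B->C: in-degree(C)=0, level(C)=3, enqueue
  process C: level=3
All levels: A:0, B:2, C:3, D:1, E:1
level(B) = 2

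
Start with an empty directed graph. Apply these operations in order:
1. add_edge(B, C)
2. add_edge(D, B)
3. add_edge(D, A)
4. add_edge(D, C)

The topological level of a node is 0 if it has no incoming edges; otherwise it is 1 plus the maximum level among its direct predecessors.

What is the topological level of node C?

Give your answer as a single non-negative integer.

Op 1: add_edge(B, C). Edges now: 1
Op 2: add_edge(D, B). Edges now: 2
Op 3: add_edge(D, A). Edges now: 3
Op 4: add_edge(D, C). Edges now: 4
Compute levels (Kahn BFS):
  sources (in-degree 0): D
  process D: level=0
    D->A: in-degree(A)=0, level(A)=1, enqueue
    D->B: in-degree(B)=0, level(B)=1, enqueue
    D->C: in-degree(C)=1, level(C)>=1
  process A: level=1
  process B: level=1
    B->C: in-degree(C)=0, level(C)=2, enqueue
  process C: level=2
All levels: A:1, B:1, C:2, D:0
level(C) = 2

Answer: 2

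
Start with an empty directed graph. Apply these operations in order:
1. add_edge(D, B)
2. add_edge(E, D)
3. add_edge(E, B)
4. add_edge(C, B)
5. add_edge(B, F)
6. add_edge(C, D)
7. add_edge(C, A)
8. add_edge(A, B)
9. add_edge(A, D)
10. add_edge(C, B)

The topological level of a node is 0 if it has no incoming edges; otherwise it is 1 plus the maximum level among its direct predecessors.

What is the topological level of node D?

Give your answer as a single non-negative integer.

Answer: 2

Derivation:
Op 1: add_edge(D, B). Edges now: 1
Op 2: add_edge(E, D). Edges now: 2
Op 3: add_edge(E, B). Edges now: 3
Op 4: add_edge(C, B). Edges now: 4
Op 5: add_edge(B, F). Edges now: 5
Op 6: add_edge(C, D). Edges now: 6
Op 7: add_edge(C, A). Edges now: 7
Op 8: add_edge(A, B). Edges now: 8
Op 9: add_edge(A, D). Edges now: 9
Op 10: add_edge(C, B) (duplicate, no change). Edges now: 9
Compute levels (Kahn BFS):
  sources (in-degree 0): C, E
  process C: level=0
    C->A: in-degree(A)=0, level(A)=1, enqueue
    C->B: in-degree(B)=3, level(B)>=1
    C->D: in-degree(D)=2, level(D)>=1
  process E: level=0
    E->B: in-degree(B)=2, level(B)>=1
    E->D: in-degree(D)=1, level(D)>=1
  process A: level=1
    A->B: in-degree(B)=1, level(B)>=2
    A->D: in-degree(D)=0, level(D)=2, enqueue
  process D: level=2
    D->B: in-degree(B)=0, level(B)=3, enqueue
  process B: level=3
    B->F: in-degree(F)=0, level(F)=4, enqueue
  process F: level=4
All levels: A:1, B:3, C:0, D:2, E:0, F:4
level(D) = 2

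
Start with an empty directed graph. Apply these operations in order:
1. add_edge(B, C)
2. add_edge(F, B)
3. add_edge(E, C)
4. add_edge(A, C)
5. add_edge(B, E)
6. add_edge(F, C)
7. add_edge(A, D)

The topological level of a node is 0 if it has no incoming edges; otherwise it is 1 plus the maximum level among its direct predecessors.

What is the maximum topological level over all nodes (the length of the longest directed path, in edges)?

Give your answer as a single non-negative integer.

Answer: 3

Derivation:
Op 1: add_edge(B, C). Edges now: 1
Op 2: add_edge(F, B). Edges now: 2
Op 3: add_edge(E, C). Edges now: 3
Op 4: add_edge(A, C). Edges now: 4
Op 5: add_edge(B, E). Edges now: 5
Op 6: add_edge(F, C). Edges now: 6
Op 7: add_edge(A, D). Edges now: 7
Compute levels (Kahn BFS):
  sources (in-degree 0): A, F
  process A: level=0
    A->C: in-degree(C)=3, level(C)>=1
    A->D: in-degree(D)=0, level(D)=1, enqueue
  process F: level=0
    F->B: in-degree(B)=0, level(B)=1, enqueue
    F->C: in-degree(C)=2, level(C)>=1
  process D: level=1
  process B: level=1
    B->C: in-degree(C)=1, level(C)>=2
    B->E: in-degree(E)=0, level(E)=2, enqueue
  process E: level=2
    E->C: in-degree(C)=0, level(C)=3, enqueue
  process C: level=3
All levels: A:0, B:1, C:3, D:1, E:2, F:0
max level = 3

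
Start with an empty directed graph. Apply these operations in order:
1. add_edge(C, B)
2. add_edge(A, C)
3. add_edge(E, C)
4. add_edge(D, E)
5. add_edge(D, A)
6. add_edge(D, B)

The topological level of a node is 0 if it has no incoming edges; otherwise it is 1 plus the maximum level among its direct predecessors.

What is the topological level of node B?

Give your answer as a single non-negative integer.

Answer: 3

Derivation:
Op 1: add_edge(C, B). Edges now: 1
Op 2: add_edge(A, C). Edges now: 2
Op 3: add_edge(E, C). Edges now: 3
Op 4: add_edge(D, E). Edges now: 4
Op 5: add_edge(D, A). Edges now: 5
Op 6: add_edge(D, B). Edges now: 6
Compute levels (Kahn BFS):
  sources (in-degree 0): D
  process D: level=0
    D->A: in-degree(A)=0, level(A)=1, enqueue
    D->B: in-degree(B)=1, level(B)>=1
    D->E: in-degree(E)=0, level(E)=1, enqueue
  process A: level=1
    A->C: in-degree(C)=1, level(C)>=2
  process E: level=1
    E->C: in-degree(C)=0, level(C)=2, enqueue
  process C: level=2
    C->B: in-degree(B)=0, level(B)=3, enqueue
  process B: level=3
All levels: A:1, B:3, C:2, D:0, E:1
level(B) = 3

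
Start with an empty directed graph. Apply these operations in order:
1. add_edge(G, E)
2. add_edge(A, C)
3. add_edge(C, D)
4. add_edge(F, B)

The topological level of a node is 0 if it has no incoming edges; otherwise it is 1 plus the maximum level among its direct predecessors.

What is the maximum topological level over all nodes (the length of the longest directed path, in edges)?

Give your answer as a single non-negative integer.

Op 1: add_edge(G, E). Edges now: 1
Op 2: add_edge(A, C). Edges now: 2
Op 3: add_edge(C, D). Edges now: 3
Op 4: add_edge(F, B). Edges now: 4
Compute levels (Kahn BFS):
  sources (in-degree 0): A, F, G
  process A: level=0
    A->C: in-degree(C)=0, level(C)=1, enqueue
  process F: level=0
    F->B: in-degree(B)=0, level(B)=1, enqueue
  process G: level=0
    G->E: in-degree(E)=0, level(E)=1, enqueue
  process C: level=1
    C->D: in-degree(D)=0, level(D)=2, enqueue
  process B: level=1
  process E: level=1
  process D: level=2
All levels: A:0, B:1, C:1, D:2, E:1, F:0, G:0
max level = 2

Answer: 2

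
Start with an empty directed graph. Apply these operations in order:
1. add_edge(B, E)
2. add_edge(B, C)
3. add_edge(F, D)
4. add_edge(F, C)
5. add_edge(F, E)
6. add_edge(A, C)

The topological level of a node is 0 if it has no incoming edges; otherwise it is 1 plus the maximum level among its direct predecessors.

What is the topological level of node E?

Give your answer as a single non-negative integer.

Op 1: add_edge(B, E). Edges now: 1
Op 2: add_edge(B, C). Edges now: 2
Op 3: add_edge(F, D). Edges now: 3
Op 4: add_edge(F, C). Edges now: 4
Op 5: add_edge(F, E). Edges now: 5
Op 6: add_edge(A, C). Edges now: 6
Compute levels (Kahn BFS):
  sources (in-degree 0): A, B, F
  process A: level=0
    A->C: in-degree(C)=2, level(C)>=1
  process B: level=0
    B->C: in-degree(C)=1, level(C)>=1
    B->E: in-degree(E)=1, level(E)>=1
  process F: level=0
    F->C: in-degree(C)=0, level(C)=1, enqueue
    F->D: in-degree(D)=0, level(D)=1, enqueue
    F->E: in-degree(E)=0, level(E)=1, enqueue
  process C: level=1
  process D: level=1
  process E: level=1
All levels: A:0, B:0, C:1, D:1, E:1, F:0
level(E) = 1

Answer: 1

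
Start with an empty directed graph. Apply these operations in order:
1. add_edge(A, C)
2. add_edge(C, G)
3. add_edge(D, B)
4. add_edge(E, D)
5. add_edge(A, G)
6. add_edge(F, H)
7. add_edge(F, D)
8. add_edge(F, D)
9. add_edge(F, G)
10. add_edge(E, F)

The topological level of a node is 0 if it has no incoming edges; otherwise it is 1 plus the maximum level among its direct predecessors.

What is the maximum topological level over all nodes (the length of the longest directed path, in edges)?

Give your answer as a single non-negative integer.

Answer: 3

Derivation:
Op 1: add_edge(A, C). Edges now: 1
Op 2: add_edge(C, G). Edges now: 2
Op 3: add_edge(D, B). Edges now: 3
Op 4: add_edge(E, D). Edges now: 4
Op 5: add_edge(A, G). Edges now: 5
Op 6: add_edge(F, H). Edges now: 6
Op 7: add_edge(F, D). Edges now: 7
Op 8: add_edge(F, D) (duplicate, no change). Edges now: 7
Op 9: add_edge(F, G). Edges now: 8
Op 10: add_edge(E, F). Edges now: 9
Compute levels (Kahn BFS):
  sources (in-degree 0): A, E
  process A: level=0
    A->C: in-degree(C)=0, level(C)=1, enqueue
    A->G: in-degree(G)=2, level(G)>=1
  process E: level=0
    E->D: in-degree(D)=1, level(D)>=1
    E->F: in-degree(F)=0, level(F)=1, enqueue
  process C: level=1
    C->G: in-degree(G)=1, level(G)>=2
  process F: level=1
    F->D: in-degree(D)=0, level(D)=2, enqueue
    F->G: in-degree(G)=0, level(G)=2, enqueue
    F->H: in-degree(H)=0, level(H)=2, enqueue
  process D: level=2
    D->B: in-degree(B)=0, level(B)=3, enqueue
  process G: level=2
  process H: level=2
  process B: level=3
All levels: A:0, B:3, C:1, D:2, E:0, F:1, G:2, H:2
max level = 3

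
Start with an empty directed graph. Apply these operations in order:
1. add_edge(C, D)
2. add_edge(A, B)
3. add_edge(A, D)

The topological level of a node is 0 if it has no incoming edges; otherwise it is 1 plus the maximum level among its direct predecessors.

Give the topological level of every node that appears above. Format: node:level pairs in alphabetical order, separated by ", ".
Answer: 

Op 1: add_edge(C, D). Edges now: 1
Op 2: add_edge(A, B). Edges now: 2
Op 3: add_edge(A, D). Edges now: 3
Compute levels (Kahn BFS):
  sources (in-degree 0): A, C
  process A: level=0
    A->B: in-degree(B)=0, level(B)=1, enqueue
    A->D: in-degree(D)=1, level(D)>=1
  process C: level=0
    C->D: in-degree(D)=0, level(D)=1, enqueue
  process B: level=1
  process D: level=1
All levels: A:0, B:1, C:0, D:1

Answer: A:0, B:1, C:0, D:1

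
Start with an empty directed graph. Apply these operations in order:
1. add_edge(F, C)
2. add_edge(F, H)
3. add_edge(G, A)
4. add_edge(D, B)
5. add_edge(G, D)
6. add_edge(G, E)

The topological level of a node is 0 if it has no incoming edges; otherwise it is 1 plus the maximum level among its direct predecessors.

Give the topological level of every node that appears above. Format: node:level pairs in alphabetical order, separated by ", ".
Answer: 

Op 1: add_edge(F, C). Edges now: 1
Op 2: add_edge(F, H). Edges now: 2
Op 3: add_edge(G, A). Edges now: 3
Op 4: add_edge(D, B). Edges now: 4
Op 5: add_edge(G, D). Edges now: 5
Op 6: add_edge(G, E). Edges now: 6
Compute levels (Kahn BFS):
  sources (in-degree 0): F, G
  process F: level=0
    F->C: in-degree(C)=0, level(C)=1, enqueue
    F->H: in-degree(H)=0, level(H)=1, enqueue
  process G: level=0
    G->A: in-degree(A)=0, level(A)=1, enqueue
    G->D: in-degree(D)=0, level(D)=1, enqueue
    G->E: in-degree(E)=0, level(E)=1, enqueue
  process C: level=1
  process H: level=1
  process A: level=1
  process D: level=1
    D->B: in-degree(B)=0, level(B)=2, enqueue
  process E: level=1
  process B: level=2
All levels: A:1, B:2, C:1, D:1, E:1, F:0, G:0, H:1

Answer: A:1, B:2, C:1, D:1, E:1, F:0, G:0, H:1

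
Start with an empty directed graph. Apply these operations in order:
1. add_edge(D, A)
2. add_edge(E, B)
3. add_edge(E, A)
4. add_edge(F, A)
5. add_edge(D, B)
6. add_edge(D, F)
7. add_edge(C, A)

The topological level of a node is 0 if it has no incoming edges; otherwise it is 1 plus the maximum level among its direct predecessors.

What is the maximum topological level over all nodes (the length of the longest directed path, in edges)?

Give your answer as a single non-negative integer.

Op 1: add_edge(D, A). Edges now: 1
Op 2: add_edge(E, B). Edges now: 2
Op 3: add_edge(E, A). Edges now: 3
Op 4: add_edge(F, A). Edges now: 4
Op 5: add_edge(D, B). Edges now: 5
Op 6: add_edge(D, F). Edges now: 6
Op 7: add_edge(C, A). Edges now: 7
Compute levels (Kahn BFS):
  sources (in-degree 0): C, D, E
  process C: level=0
    C->A: in-degree(A)=3, level(A)>=1
  process D: level=0
    D->A: in-degree(A)=2, level(A)>=1
    D->B: in-degree(B)=1, level(B)>=1
    D->F: in-degree(F)=0, level(F)=1, enqueue
  process E: level=0
    E->A: in-degree(A)=1, level(A)>=1
    E->B: in-degree(B)=0, level(B)=1, enqueue
  process F: level=1
    F->A: in-degree(A)=0, level(A)=2, enqueue
  process B: level=1
  process A: level=2
All levels: A:2, B:1, C:0, D:0, E:0, F:1
max level = 2

Answer: 2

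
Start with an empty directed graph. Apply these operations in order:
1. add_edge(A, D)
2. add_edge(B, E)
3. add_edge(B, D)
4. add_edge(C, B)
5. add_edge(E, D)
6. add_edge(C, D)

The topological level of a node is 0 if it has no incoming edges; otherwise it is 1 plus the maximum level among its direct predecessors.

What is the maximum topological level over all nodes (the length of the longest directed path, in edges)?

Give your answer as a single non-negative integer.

Answer: 3

Derivation:
Op 1: add_edge(A, D). Edges now: 1
Op 2: add_edge(B, E). Edges now: 2
Op 3: add_edge(B, D). Edges now: 3
Op 4: add_edge(C, B). Edges now: 4
Op 5: add_edge(E, D). Edges now: 5
Op 6: add_edge(C, D). Edges now: 6
Compute levels (Kahn BFS):
  sources (in-degree 0): A, C
  process A: level=0
    A->D: in-degree(D)=3, level(D)>=1
  process C: level=0
    C->B: in-degree(B)=0, level(B)=1, enqueue
    C->D: in-degree(D)=2, level(D)>=1
  process B: level=1
    B->D: in-degree(D)=1, level(D)>=2
    B->E: in-degree(E)=0, level(E)=2, enqueue
  process E: level=2
    E->D: in-degree(D)=0, level(D)=3, enqueue
  process D: level=3
All levels: A:0, B:1, C:0, D:3, E:2
max level = 3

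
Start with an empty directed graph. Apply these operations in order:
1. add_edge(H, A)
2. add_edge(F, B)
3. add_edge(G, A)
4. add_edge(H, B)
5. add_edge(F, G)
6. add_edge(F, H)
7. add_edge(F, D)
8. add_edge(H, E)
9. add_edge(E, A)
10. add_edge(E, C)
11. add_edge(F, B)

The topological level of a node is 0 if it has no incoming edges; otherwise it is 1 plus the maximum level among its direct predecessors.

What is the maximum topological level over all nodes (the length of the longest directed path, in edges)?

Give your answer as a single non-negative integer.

Op 1: add_edge(H, A). Edges now: 1
Op 2: add_edge(F, B). Edges now: 2
Op 3: add_edge(G, A). Edges now: 3
Op 4: add_edge(H, B). Edges now: 4
Op 5: add_edge(F, G). Edges now: 5
Op 6: add_edge(F, H). Edges now: 6
Op 7: add_edge(F, D). Edges now: 7
Op 8: add_edge(H, E). Edges now: 8
Op 9: add_edge(E, A). Edges now: 9
Op 10: add_edge(E, C). Edges now: 10
Op 11: add_edge(F, B) (duplicate, no change). Edges now: 10
Compute levels (Kahn BFS):
  sources (in-degree 0): F
  process F: level=0
    F->B: in-degree(B)=1, level(B)>=1
    F->D: in-degree(D)=0, level(D)=1, enqueue
    F->G: in-degree(G)=0, level(G)=1, enqueue
    F->H: in-degree(H)=0, level(H)=1, enqueue
  process D: level=1
  process G: level=1
    G->A: in-degree(A)=2, level(A)>=2
  process H: level=1
    H->A: in-degree(A)=1, level(A)>=2
    H->B: in-degree(B)=0, level(B)=2, enqueue
    H->E: in-degree(E)=0, level(E)=2, enqueue
  process B: level=2
  process E: level=2
    E->A: in-degree(A)=0, level(A)=3, enqueue
    E->C: in-degree(C)=0, level(C)=3, enqueue
  process A: level=3
  process C: level=3
All levels: A:3, B:2, C:3, D:1, E:2, F:0, G:1, H:1
max level = 3

Answer: 3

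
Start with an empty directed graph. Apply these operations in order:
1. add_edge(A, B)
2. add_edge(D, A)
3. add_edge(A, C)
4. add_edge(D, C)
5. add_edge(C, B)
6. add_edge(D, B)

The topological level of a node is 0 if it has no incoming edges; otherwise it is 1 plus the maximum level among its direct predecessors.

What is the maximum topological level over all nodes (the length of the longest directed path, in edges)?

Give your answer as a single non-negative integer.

Answer: 3

Derivation:
Op 1: add_edge(A, B). Edges now: 1
Op 2: add_edge(D, A). Edges now: 2
Op 3: add_edge(A, C). Edges now: 3
Op 4: add_edge(D, C). Edges now: 4
Op 5: add_edge(C, B). Edges now: 5
Op 6: add_edge(D, B). Edges now: 6
Compute levels (Kahn BFS):
  sources (in-degree 0): D
  process D: level=0
    D->A: in-degree(A)=0, level(A)=1, enqueue
    D->B: in-degree(B)=2, level(B)>=1
    D->C: in-degree(C)=1, level(C)>=1
  process A: level=1
    A->B: in-degree(B)=1, level(B)>=2
    A->C: in-degree(C)=0, level(C)=2, enqueue
  process C: level=2
    C->B: in-degree(B)=0, level(B)=3, enqueue
  process B: level=3
All levels: A:1, B:3, C:2, D:0
max level = 3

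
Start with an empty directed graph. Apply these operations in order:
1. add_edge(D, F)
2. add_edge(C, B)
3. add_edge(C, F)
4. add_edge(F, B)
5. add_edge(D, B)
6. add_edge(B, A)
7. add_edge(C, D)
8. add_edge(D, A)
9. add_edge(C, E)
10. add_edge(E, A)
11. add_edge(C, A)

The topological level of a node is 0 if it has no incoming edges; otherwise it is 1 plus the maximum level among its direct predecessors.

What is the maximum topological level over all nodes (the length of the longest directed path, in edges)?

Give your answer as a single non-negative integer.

Answer: 4

Derivation:
Op 1: add_edge(D, F). Edges now: 1
Op 2: add_edge(C, B). Edges now: 2
Op 3: add_edge(C, F). Edges now: 3
Op 4: add_edge(F, B). Edges now: 4
Op 5: add_edge(D, B). Edges now: 5
Op 6: add_edge(B, A). Edges now: 6
Op 7: add_edge(C, D). Edges now: 7
Op 8: add_edge(D, A). Edges now: 8
Op 9: add_edge(C, E). Edges now: 9
Op 10: add_edge(E, A). Edges now: 10
Op 11: add_edge(C, A). Edges now: 11
Compute levels (Kahn BFS):
  sources (in-degree 0): C
  process C: level=0
    C->A: in-degree(A)=3, level(A)>=1
    C->B: in-degree(B)=2, level(B)>=1
    C->D: in-degree(D)=0, level(D)=1, enqueue
    C->E: in-degree(E)=0, level(E)=1, enqueue
    C->F: in-degree(F)=1, level(F)>=1
  process D: level=1
    D->A: in-degree(A)=2, level(A)>=2
    D->B: in-degree(B)=1, level(B)>=2
    D->F: in-degree(F)=0, level(F)=2, enqueue
  process E: level=1
    E->A: in-degree(A)=1, level(A)>=2
  process F: level=2
    F->B: in-degree(B)=0, level(B)=3, enqueue
  process B: level=3
    B->A: in-degree(A)=0, level(A)=4, enqueue
  process A: level=4
All levels: A:4, B:3, C:0, D:1, E:1, F:2
max level = 4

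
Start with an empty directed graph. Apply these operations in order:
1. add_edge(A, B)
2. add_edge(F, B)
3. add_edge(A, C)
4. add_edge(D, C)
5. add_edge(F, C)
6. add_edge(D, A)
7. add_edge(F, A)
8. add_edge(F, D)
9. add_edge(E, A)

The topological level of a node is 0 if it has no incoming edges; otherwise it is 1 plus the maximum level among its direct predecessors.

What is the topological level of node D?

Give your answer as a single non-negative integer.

Answer: 1

Derivation:
Op 1: add_edge(A, B). Edges now: 1
Op 2: add_edge(F, B). Edges now: 2
Op 3: add_edge(A, C). Edges now: 3
Op 4: add_edge(D, C). Edges now: 4
Op 5: add_edge(F, C). Edges now: 5
Op 6: add_edge(D, A). Edges now: 6
Op 7: add_edge(F, A). Edges now: 7
Op 8: add_edge(F, D). Edges now: 8
Op 9: add_edge(E, A). Edges now: 9
Compute levels (Kahn BFS):
  sources (in-degree 0): E, F
  process E: level=0
    E->A: in-degree(A)=2, level(A)>=1
  process F: level=0
    F->A: in-degree(A)=1, level(A)>=1
    F->B: in-degree(B)=1, level(B)>=1
    F->C: in-degree(C)=2, level(C)>=1
    F->D: in-degree(D)=0, level(D)=1, enqueue
  process D: level=1
    D->A: in-degree(A)=0, level(A)=2, enqueue
    D->C: in-degree(C)=1, level(C)>=2
  process A: level=2
    A->B: in-degree(B)=0, level(B)=3, enqueue
    A->C: in-degree(C)=0, level(C)=3, enqueue
  process B: level=3
  process C: level=3
All levels: A:2, B:3, C:3, D:1, E:0, F:0
level(D) = 1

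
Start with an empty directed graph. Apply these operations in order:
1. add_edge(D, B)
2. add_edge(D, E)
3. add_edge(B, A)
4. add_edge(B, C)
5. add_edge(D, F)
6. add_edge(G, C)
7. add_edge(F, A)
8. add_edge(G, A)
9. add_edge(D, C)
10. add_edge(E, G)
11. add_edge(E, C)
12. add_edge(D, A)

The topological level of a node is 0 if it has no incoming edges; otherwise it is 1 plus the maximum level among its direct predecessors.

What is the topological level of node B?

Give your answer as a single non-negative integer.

Op 1: add_edge(D, B). Edges now: 1
Op 2: add_edge(D, E). Edges now: 2
Op 3: add_edge(B, A). Edges now: 3
Op 4: add_edge(B, C). Edges now: 4
Op 5: add_edge(D, F). Edges now: 5
Op 6: add_edge(G, C). Edges now: 6
Op 7: add_edge(F, A). Edges now: 7
Op 8: add_edge(G, A). Edges now: 8
Op 9: add_edge(D, C). Edges now: 9
Op 10: add_edge(E, G). Edges now: 10
Op 11: add_edge(E, C). Edges now: 11
Op 12: add_edge(D, A). Edges now: 12
Compute levels (Kahn BFS):
  sources (in-degree 0): D
  process D: level=0
    D->A: in-degree(A)=3, level(A)>=1
    D->B: in-degree(B)=0, level(B)=1, enqueue
    D->C: in-degree(C)=3, level(C)>=1
    D->E: in-degree(E)=0, level(E)=1, enqueue
    D->F: in-degree(F)=0, level(F)=1, enqueue
  process B: level=1
    B->A: in-degree(A)=2, level(A)>=2
    B->C: in-degree(C)=2, level(C)>=2
  process E: level=1
    E->C: in-degree(C)=1, level(C)>=2
    E->G: in-degree(G)=0, level(G)=2, enqueue
  process F: level=1
    F->A: in-degree(A)=1, level(A)>=2
  process G: level=2
    G->A: in-degree(A)=0, level(A)=3, enqueue
    G->C: in-degree(C)=0, level(C)=3, enqueue
  process A: level=3
  process C: level=3
All levels: A:3, B:1, C:3, D:0, E:1, F:1, G:2
level(B) = 1

Answer: 1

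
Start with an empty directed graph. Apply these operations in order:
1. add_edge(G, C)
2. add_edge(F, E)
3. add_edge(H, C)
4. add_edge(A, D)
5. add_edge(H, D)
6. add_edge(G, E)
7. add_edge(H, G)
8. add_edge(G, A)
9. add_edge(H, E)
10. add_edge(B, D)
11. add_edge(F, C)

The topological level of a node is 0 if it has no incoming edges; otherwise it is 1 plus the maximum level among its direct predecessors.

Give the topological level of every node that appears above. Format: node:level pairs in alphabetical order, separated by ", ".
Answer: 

Op 1: add_edge(G, C). Edges now: 1
Op 2: add_edge(F, E). Edges now: 2
Op 3: add_edge(H, C). Edges now: 3
Op 4: add_edge(A, D). Edges now: 4
Op 5: add_edge(H, D). Edges now: 5
Op 6: add_edge(G, E). Edges now: 6
Op 7: add_edge(H, G). Edges now: 7
Op 8: add_edge(G, A). Edges now: 8
Op 9: add_edge(H, E). Edges now: 9
Op 10: add_edge(B, D). Edges now: 10
Op 11: add_edge(F, C). Edges now: 11
Compute levels (Kahn BFS):
  sources (in-degree 0): B, F, H
  process B: level=0
    B->D: in-degree(D)=2, level(D)>=1
  process F: level=0
    F->C: in-degree(C)=2, level(C)>=1
    F->E: in-degree(E)=2, level(E)>=1
  process H: level=0
    H->C: in-degree(C)=1, level(C)>=1
    H->D: in-degree(D)=1, level(D)>=1
    H->E: in-degree(E)=1, level(E)>=1
    H->G: in-degree(G)=0, level(G)=1, enqueue
  process G: level=1
    G->A: in-degree(A)=0, level(A)=2, enqueue
    G->C: in-degree(C)=0, level(C)=2, enqueue
    G->E: in-degree(E)=0, level(E)=2, enqueue
  process A: level=2
    A->D: in-degree(D)=0, level(D)=3, enqueue
  process C: level=2
  process E: level=2
  process D: level=3
All levels: A:2, B:0, C:2, D:3, E:2, F:0, G:1, H:0

Answer: A:2, B:0, C:2, D:3, E:2, F:0, G:1, H:0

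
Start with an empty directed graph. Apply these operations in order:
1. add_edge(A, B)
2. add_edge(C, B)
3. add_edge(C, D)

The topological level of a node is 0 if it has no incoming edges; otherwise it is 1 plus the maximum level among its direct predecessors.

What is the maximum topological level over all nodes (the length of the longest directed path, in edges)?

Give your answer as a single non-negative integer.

Op 1: add_edge(A, B). Edges now: 1
Op 2: add_edge(C, B). Edges now: 2
Op 3: add_edge(C, D). Edges now: 3
Compute levels (Kahn BFS):
  sources (in-degree 0): A, C
  process A: level=0
    A->B: in-degree(B)=1, level(B)>=1
  process C: level=0
    C->B: in-degree(B)=0, level(B)=1, enqueue
    C->D: in-degree(D)=0, level(D)=1, enqueue
  process B: level=1
  process D: level=1
All levels: A:0, B:1, C:0, D:1
max level = 1

Answer: 1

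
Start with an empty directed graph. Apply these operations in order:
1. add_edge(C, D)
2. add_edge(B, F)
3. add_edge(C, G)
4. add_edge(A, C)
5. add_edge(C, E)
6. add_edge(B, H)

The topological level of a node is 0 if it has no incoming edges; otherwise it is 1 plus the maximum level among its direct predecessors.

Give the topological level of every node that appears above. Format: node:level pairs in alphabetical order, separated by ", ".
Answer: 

Op 1: add_edge(C, D). Edges now: 1
Op 2: add_edge(B, F). Edges now: 2
Op 3: add_edge(C, G). Edges now: 3
Op 4: add_edge(A, C). Edges now: 4
Op 5: add_edge(C, E). Edges now: 5
Op 6: add_edge(B, H). Edges now: 6
Compute levels (Kahn BFS):
  sources (in-degree 0): A, B
  process A: level=0
    A->C: in-degree(C)=0, level(C)=1, enqueue
  process B: level=0
    B->F: in-degree(F)=0, level(F)=1, enqueue
    B->H: in-degree(H)=0, level(H)=1, enqueue
  process C: level=1
    C->D: in-degree(D)=0, level(D)=2, enqueue
    C->E: in-degree(E)=0, level(E)=2, enqueue
    C->G: in-degree(G)=0, level(G)=2, enqueue
  process F: level=1
  process H: level=1
  process D: level=2
  process E: level=2
  process G: level=2
All levels: A:0, B:0, C:1, D:2, E:2, F:1, G:2, H:1

Answer: A:0, B:0, C:1, D:2, E:2, F:1, G:2, H:1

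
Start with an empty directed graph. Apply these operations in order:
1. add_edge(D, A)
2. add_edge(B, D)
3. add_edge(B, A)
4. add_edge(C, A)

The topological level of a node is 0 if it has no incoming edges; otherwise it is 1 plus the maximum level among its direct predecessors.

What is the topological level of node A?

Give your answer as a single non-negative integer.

Answer: 2

Derivation:
Op 1: add_edge(D, A). Edges now: 1
Op 2: add_edge(B, D). Edges now: 2
Op 3: add_edge(B, A). Edges now: 3
Op 4: add_edge(C, A). Edges now: 4
Compute levels (Kahn BFS):
  sources (in-degree 0): B, C
  process B: level=0
    B->A: in-degree(A)=2, level(A)>=1
    B->D: in-degree(D)=0, level(D)=1, enqueue
  process C: level=0
    C->A: in-degree(A)=1, level(A)>=1
  process D: level=1
    D->A: in-degree(A)=0, level(A)=2, enqueue
  process A: level=2
All levels: A:2, B:0, C:0, D:1
level(A) = 2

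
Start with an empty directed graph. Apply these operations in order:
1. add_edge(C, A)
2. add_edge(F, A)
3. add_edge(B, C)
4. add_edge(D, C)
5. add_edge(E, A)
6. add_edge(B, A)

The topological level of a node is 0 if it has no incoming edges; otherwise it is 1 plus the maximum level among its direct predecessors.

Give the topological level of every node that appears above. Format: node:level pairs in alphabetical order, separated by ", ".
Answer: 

Answer: A:2, B:0, C:1, D:0, E:0, F:0

Derivation:
Op 1: add_edge(C, A). Edges now: 1
Op 2: add_edge(F, A). Edges now: 2
Op 3: add_edge(B, C). Edges now: 3
Op 4: add_edge(D, C). Edges now: 4
Op 5: add_edge(E, A). Edges now: 5
Op 6: add_edge(B, A). Edges now: 6
Compute levels (Kahn BFS):
  sources (in-degree 0): B, D, E, F
  process B: level=0
    B->A: in-degree(A)=3, level(A)>=1
    B->C: in-degree(C)=1, level(C)>=1
  process D: level=0
    D->C: in-degree(C)=0, level(C)=1, enqueue
  process E: level=0
    E->A: in-degree(A)=2, level(A)>=1
  process F: level=0
    F->A: in-degree(A)=1, level(A)>=1
  process C: level=1
    C->A: in-degree(A)=0, level(A)=2, enqueue
  process A: level=2
All levels: A:2, B:0, C:1, D:0, E:0, F:0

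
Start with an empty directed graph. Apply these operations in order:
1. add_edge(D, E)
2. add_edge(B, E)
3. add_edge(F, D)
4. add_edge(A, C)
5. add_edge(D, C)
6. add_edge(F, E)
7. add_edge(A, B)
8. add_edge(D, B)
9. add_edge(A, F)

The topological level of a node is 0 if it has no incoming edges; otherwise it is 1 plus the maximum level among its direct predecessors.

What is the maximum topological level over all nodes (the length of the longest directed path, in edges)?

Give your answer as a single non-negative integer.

Op 1: add_edge(D, E). Edges now: 1
Op 2: add_edge(B, E). Edges now: 2
Op 3: add_edge(F, D). Edges now: 3
Op 4: add_edge(A, C). Edges now: 4
Op 5: add_edge(D, C). Edges now: 5
Op 6: add_edge(F, E). Edges now: 6
Op 7: add_edge(A, B). Edges now: 7
Op 8: add_edge(D, B). Edges now: 8
Op 9: add_edge(A, F). Edges now: 9
Compute levels (Kahn BFS):
  sources (in-degree 0): A
  process A: level=0
    A->B: in-degree(B)=1, level(B)>=1
    A->C: in-degree(C)=1, level(C)>=1
    A->F: in-degree(F)=0, level(F)=1, enqueue
  process F: level=1
    F->D: in-degree(D)=0, level(D)=2, enqueue
    F->E: in-degree(E)=2, level(E)>=2
  process D: level=2
    D->B: in-degree(B)=0, level(B)=3, enqueue
    D->C: in-degree(C)=0, level(C)=3, enqueue
    D->E: in-degree(E)=1, level(E)>=3
  process B: level=3
    B->E: in-degree(E)=0, level(E)=4, enqueue
  process C: level=3
  process E: level=4
All levels: A:0, B:3, C:3, D:2, E:4, F:1
max level = 4

Answer: 4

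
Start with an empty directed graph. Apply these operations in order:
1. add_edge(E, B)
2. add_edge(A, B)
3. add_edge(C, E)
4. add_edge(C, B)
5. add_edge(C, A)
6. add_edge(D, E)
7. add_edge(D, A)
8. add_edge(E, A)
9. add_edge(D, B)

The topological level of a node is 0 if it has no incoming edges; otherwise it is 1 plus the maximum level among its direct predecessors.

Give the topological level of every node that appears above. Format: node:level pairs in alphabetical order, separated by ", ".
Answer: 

Op 1: add_edge(E, B). Edges now: 1
Op 2: add_edge(A, B). Edges now: 2
Op 3: add_edge(C, E). Edges now: 3
Op 4: add_edge(C, B). Edges now: 4
Op 5: add_edge(C, A). Edges now: 5
Op 6: add_edge(D, E). Edges now: 6
Op 7: add_edge(D, A). Edges now: 7
Op 8: add_edge(E, A). Edges now: 8
Op 9: add_edge(D, B). Edges now: 9
Compute levels (Kahn BFS):
  sources (in-degree 0): C, D
  process C: level=0
    C->A: in-degree(A)=2, level(A)>=1
    C->B: in-degree(B)=3, level(B)>=1
    C->E: in-degree(E)=1, level(E)>=1
  process D: level=0
    D->A: in-degree(A)=1, level(A)>=1
    D->B: in-degree(B)=2, level(B)>=1
    D->E: in-degree(E)=0, level(E)=1, enqueue
  process E: level=1
    E->A: in-degree(A)=0, level(A)=2, enqueue
    E->B: in-degree(B)=1, level(B)>=2
  process A: level=2
    A->B: in-degree(B)=0, level(B)=3, enqueue
  process B: level=3
All levels: A:2, B:3, C:0, D:0, E:1

Answer: A:2, B:3, C:0, D:0, E:1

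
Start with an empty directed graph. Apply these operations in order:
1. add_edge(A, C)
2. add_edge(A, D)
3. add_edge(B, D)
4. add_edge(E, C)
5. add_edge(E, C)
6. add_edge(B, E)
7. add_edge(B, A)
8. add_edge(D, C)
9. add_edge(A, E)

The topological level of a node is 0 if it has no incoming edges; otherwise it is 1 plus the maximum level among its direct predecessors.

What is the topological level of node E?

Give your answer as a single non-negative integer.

Op 1: add_edge(A, C). Edges now: 1
Op 2: add_edge(A, D). Edges now: 2
Op 3: add_edge(B, D). Edges now: 3
Op 4: add_edge(E, C). Edges now: 4
Op 5: add_edge(E, C) (duplicate, no change). Edges now: 4
Op 6: add_edge(B, E). Edges now: 5
Op 7: add_edge(B, A). Edges now: 6
Op 8: add_edge(D, C). Edges now: 7
Op 9: add_edge(A, E). Edges now: 8
Compute levels (Kahn BFS):
  sources (in-degree 0): B
  process B: level=0
    B->A: in-degree(A)=0, level(A)=1, enqueue
    B->D: in-degree(D)=1, level(D)>=1
    B->E: in-degree(E)=1, level(E)>=1
  process A: level=1
    A->C: in-degree(C)=2, level(C)>=2
    A->D: in-degree(D)=0, level(D)=2, enqueue
    A->E: in-degree(E)=0, level(E)=2, enqueue
  process D: level=2
    D->C: in-degree(C)=1, level(C)>=3
  process E: level=2
    E->C: in-degree(C)=0, level(C)=3, enqueue
  process C: level=3
All levels: A:1, B:0, C:3, D:2, E:2
level(E) = 2

Answer: 2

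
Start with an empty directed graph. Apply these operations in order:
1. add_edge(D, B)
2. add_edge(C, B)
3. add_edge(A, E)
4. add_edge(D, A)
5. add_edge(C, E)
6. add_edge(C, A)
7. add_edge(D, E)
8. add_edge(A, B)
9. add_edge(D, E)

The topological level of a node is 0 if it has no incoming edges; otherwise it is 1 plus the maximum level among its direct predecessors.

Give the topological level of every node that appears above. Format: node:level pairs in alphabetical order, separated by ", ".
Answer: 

Answer: A:1, B:2, C:0, D:0, E:2

Derivation:
Op 1: add_edge(D, B). Edges now: 1
Op 2: add_edge(C, B). Edges now: 2
Op 3: add_edge(A, E). Edges now: 3
Op 4: add_edge(D, A). Edges now: 4
Op 5: add_edge(C, E). Edges now: 5
Op 6: add_edge(C, A). Edges now: 6
Op 7: add_edge(D, E). Edges now: 7
Op 8: add_edge(A, B). Edges now: 8
Op 9: add_edge(D, E) (duplicate, no change). Edges now: 8
Compute levels (Kahn BFS):
  sources (in-degree 0): C, D
  process C: level=0
    C->A: in-degree(A)=1, level(A)>=1
    C->B: in-degree(B)=2, level(B)>=1
    C->E: in-degree(E)=2, level(E)>=1
  process D: level=0
    D->A: in-degree(A)=0, level(A)=1, enqueue
    D->B: in-degree(B)=1, level(B)>=1
    D->E: in-degree(E)=1, level(E)>=1
  process A: level=1
    A->B: in-degree(B)=0, level(B)=2, enqueue
    A->E: in-degree(E)=0, level(E)=2, enqueue
  process B: level=2
  process E: level=2
All levels: A:1, B:2, C:0, D:0, E:2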